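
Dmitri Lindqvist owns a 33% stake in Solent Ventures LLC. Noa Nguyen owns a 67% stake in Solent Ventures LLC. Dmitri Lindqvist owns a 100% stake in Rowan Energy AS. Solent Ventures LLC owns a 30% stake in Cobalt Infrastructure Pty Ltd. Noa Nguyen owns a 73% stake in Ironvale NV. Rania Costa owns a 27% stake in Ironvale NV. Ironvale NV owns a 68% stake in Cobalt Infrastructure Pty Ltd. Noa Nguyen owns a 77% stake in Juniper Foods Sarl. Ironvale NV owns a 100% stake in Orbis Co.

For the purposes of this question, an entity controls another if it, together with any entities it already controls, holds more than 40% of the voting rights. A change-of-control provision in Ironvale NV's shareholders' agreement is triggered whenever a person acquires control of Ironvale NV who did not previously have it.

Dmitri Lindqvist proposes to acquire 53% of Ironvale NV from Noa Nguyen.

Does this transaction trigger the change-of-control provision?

The purchase adds only to Dmitri's holdings (Noa's stake shrinks), so Dmitri is the only person who could newly come to control Ironvale.
Dmitri holds 100% of Rowan, so Dmitri controls Rowan.
Neither Dmitri nor any entity Dmitri controls holds any voting interest in Ironvale.
So before the transaction, Dmitri does not control Ironvale.
After the purchase, Dmitri holds 53% of Ironvale directly, and Noa's stake falls to 20%.
Dmitri holds 53% of Ironvale, so Dmitri controls Ironvale.
Dmitri did not control Ironvale before and does after, so the clause is triggered.

Yes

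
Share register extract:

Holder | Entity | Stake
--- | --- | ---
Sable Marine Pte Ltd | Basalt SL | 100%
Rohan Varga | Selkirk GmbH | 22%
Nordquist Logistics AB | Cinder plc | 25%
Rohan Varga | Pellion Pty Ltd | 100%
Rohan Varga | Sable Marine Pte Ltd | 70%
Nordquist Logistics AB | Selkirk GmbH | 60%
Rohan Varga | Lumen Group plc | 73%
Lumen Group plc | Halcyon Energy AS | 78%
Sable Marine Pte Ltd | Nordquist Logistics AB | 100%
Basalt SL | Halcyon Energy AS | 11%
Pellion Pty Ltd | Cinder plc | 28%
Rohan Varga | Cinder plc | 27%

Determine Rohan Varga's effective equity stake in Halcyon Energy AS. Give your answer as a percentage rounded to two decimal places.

Rohan reaches Halcyon along 2 paths.
Via Lumen: 73% × 78% = 56.94%.
Via Sable → Basalt: 70% × 100% × 11% = 7.7%.
Total: 56.94% + 7.7% = 64.64%.

64.64%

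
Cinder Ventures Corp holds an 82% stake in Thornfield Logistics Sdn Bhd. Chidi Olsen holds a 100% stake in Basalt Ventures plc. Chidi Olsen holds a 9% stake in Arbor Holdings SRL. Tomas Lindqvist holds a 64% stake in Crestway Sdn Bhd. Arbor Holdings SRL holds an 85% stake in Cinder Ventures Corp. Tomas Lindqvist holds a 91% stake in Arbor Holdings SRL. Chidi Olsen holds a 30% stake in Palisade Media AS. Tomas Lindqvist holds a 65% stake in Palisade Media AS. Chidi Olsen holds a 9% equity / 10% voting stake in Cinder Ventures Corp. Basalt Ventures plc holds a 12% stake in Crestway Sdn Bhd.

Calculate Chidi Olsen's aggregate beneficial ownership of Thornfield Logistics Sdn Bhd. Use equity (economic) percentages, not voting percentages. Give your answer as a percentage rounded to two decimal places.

Chidi reaches Thornfield along 2 paths.
Via Arbor → Cinder: 9% × 85% × 82% = 6.273%.
Via Cinder: 9% × 82% = 7.38%.
Total: 6.273% + 7.38% = 13.653%.
Rounded: 13.65%.

13.65%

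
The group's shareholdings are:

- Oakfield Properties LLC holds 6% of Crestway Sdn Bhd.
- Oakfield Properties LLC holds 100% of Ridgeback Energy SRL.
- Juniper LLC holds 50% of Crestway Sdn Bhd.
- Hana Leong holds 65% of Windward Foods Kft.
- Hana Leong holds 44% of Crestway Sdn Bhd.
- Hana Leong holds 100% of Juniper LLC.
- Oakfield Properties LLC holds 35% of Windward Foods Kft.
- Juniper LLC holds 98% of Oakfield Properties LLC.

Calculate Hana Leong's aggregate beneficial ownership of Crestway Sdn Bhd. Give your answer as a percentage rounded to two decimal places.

Hana reaches Crestway along 3 paths.
Via Juniper → Oakfield: 100% × 98% × 6% = 5.88%.
Direct stake: 44% = 44%.
Via Juniper: 100% × 50% = 50%.
Total: 5.88% + 44% + 50% = 99.88%.

99.88%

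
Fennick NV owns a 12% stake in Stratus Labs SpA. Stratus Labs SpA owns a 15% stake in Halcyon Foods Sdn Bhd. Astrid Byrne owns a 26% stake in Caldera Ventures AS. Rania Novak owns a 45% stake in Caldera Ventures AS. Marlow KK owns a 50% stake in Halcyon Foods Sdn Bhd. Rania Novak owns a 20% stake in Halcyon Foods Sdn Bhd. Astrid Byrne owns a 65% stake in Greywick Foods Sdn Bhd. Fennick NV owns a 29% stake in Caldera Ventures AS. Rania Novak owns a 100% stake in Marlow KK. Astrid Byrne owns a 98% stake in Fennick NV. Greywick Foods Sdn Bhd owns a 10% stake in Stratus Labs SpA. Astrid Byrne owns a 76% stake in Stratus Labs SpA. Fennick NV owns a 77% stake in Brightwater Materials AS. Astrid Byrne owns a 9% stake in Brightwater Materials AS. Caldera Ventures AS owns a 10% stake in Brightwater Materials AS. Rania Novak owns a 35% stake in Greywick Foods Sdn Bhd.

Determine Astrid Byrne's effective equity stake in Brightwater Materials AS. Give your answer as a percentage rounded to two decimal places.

Astrid reaches Brightwater along 4 paths.
Via Fennick: 98% × 77% = 75.46%.
Via Caldera: 26% × 10% = 2.6%.
Via Fennick → Caldera: 98% × 29% × 10% = 2.842%.
Direct stake: 9% = 9%.
Total: 75.46% + 2.6% + 2.842% + 9% = 89.902%.
Rounded: 89.90%.

89.90%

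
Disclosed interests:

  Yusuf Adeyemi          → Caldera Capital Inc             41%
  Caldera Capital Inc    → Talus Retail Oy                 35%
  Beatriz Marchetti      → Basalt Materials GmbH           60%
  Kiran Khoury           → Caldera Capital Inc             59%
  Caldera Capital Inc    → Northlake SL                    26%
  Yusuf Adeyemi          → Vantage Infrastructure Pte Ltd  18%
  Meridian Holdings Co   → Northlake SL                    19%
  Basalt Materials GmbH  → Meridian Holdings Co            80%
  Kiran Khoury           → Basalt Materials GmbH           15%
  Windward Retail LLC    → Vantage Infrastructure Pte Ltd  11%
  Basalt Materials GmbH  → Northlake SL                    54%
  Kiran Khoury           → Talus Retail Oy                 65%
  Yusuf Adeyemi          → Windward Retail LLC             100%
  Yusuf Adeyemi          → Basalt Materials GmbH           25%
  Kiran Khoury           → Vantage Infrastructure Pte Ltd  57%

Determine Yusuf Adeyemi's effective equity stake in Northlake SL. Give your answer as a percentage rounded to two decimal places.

Yusuf reaches Northlake along 3 paths.
Via Basalt: 25% × 54% = 13.5%.
Via Caldera: 41% × 26% = 10.66%.
Via Basalt → Meridian: 25% × 80% × 19% = 3.8%.
Total: 13.5% + 10.66% + 3.8% = 27.96%.

27.96%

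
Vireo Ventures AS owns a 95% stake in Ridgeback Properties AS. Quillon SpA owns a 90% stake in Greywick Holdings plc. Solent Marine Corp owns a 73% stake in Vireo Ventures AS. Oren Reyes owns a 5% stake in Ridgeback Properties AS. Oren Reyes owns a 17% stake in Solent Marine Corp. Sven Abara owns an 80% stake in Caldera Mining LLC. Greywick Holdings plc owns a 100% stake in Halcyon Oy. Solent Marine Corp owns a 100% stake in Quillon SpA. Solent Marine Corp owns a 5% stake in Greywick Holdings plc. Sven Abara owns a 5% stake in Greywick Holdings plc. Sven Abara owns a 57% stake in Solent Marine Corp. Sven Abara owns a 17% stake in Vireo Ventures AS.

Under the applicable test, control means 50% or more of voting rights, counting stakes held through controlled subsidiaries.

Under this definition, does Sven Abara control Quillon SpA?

Yes

Sven holds 57% of Solent, so Sven controls Solent.
Solent holds 100% of Quillon, so Sven controls Quillon.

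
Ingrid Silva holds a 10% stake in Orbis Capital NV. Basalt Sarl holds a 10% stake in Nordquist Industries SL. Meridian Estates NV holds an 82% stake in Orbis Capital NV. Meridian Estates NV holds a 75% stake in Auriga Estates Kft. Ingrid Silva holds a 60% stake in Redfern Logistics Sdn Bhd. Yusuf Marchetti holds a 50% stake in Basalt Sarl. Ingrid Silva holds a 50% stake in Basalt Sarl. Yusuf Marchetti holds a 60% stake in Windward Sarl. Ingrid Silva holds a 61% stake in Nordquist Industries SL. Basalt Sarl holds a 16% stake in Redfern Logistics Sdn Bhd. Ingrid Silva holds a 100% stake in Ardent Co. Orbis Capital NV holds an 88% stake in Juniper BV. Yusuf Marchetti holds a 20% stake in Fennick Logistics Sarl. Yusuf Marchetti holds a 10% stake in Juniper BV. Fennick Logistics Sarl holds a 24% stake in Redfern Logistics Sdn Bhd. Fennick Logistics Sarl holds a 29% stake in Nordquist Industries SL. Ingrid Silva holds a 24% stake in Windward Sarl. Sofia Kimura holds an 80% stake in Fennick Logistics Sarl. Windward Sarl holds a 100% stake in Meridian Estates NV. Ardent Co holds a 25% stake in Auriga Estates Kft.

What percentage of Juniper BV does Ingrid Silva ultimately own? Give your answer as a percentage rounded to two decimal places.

26.12%

Ingrid reaches Juniper along 2 paths.
Via Orbis: 10% × 88% = 8.8%.
Via Windward → Meridian → Orbis: 24% × 100% × 82% × 88% = 17.3184%.
Total: 8.8% + 17.3184% = 26.1184%.
Rounded: 26.12%.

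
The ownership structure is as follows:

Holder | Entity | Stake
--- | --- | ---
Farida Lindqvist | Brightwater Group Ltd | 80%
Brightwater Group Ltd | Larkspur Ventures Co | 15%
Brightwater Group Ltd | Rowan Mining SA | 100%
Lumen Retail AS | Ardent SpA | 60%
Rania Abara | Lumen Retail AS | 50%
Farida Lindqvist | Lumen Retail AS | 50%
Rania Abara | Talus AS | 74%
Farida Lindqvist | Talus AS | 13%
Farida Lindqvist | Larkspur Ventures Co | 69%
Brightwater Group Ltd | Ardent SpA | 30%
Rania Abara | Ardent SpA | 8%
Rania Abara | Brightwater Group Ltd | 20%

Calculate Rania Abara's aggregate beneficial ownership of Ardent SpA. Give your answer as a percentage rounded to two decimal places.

44.00%

Rania reaches Ardent along 3 paths.
Via Lumen: 50% × 60% = 30%.
Via Brightwater: 20% × 30% = 6%.
Direct stake: 8% = 8%.
Total: 30% + 6% + 8% = 44%.
Rounded: 44.00%.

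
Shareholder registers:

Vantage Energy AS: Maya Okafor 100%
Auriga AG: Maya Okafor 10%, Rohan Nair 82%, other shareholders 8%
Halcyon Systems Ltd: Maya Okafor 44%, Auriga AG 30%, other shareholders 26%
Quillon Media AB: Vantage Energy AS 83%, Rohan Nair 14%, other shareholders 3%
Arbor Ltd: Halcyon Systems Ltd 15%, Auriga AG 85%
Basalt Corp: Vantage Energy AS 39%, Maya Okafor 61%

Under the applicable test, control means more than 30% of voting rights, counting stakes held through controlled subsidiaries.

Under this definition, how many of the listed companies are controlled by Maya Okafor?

Maya holds 100% of Vantage, so Maya controls Vantage.
Maya holds 44% of Halcyon, so Maya controls Halcyon.
Vantage holds 83% of Quillon, so Maya controls Quillon.
Vantage and Maya together hold 39% + 61% = 100% of Basalt, so Maya controls Basalt.
No other company's threshold is met.
Maya controls 4 companies.

4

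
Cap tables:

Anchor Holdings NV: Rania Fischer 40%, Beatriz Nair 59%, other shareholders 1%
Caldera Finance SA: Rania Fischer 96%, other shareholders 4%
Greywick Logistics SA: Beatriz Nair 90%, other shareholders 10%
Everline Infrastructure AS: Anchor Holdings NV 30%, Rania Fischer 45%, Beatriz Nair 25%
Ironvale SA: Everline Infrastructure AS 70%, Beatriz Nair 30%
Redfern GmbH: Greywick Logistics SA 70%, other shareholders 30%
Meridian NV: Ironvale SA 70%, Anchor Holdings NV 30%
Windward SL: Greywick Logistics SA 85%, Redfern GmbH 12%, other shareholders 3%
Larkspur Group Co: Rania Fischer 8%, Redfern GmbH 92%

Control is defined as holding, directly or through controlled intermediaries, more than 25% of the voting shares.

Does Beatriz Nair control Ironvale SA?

Beatriz holds 59% of Anchor, so Beatriz controls Anchor.
Anchor and Beatriz together hold 30% + 25% = 55% of Everline, so Beatriz controls Everline.
Everline and Beatriz together hold 70% + 30% = 100% of Ironvale, so Beatriz controls Ironvale.

Yes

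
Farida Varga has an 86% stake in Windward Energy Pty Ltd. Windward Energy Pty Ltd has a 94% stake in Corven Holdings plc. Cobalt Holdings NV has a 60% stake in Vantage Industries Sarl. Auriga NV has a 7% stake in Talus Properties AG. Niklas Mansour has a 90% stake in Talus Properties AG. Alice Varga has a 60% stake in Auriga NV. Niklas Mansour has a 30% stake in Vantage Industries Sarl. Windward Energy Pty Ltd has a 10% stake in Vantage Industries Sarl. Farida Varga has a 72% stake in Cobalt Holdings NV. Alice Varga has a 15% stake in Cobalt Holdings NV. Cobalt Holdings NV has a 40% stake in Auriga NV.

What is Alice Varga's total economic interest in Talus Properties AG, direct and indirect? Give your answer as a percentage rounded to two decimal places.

4.62%

Alice reaches Talus along 2 paths.
Via Auriga: 60% × 7% = 4.2%.
Via Cobalt → Auriga: 15% × 40% × 7% = 0.42%.
Total: 4.2% + 0.42% = 4.62%.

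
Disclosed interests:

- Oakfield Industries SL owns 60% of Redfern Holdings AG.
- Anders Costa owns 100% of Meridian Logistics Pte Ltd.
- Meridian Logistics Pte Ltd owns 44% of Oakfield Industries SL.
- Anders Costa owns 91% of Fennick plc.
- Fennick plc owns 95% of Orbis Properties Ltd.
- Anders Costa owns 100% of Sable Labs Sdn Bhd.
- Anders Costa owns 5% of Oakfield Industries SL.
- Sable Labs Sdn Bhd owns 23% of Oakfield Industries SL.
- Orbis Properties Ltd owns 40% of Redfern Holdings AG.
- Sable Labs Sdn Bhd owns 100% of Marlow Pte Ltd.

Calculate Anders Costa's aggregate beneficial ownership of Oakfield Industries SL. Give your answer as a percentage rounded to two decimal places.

Anders reaches Oakfield along 3 paths.
Direct stake: 5% = 5%.
Via Meridian: 100% × 44% = 44%.
Via Sable: 100% × 23% = 23%.
Total: 5% + 44% + 23% = 72%.
Rounded: 72.00%.

72.00%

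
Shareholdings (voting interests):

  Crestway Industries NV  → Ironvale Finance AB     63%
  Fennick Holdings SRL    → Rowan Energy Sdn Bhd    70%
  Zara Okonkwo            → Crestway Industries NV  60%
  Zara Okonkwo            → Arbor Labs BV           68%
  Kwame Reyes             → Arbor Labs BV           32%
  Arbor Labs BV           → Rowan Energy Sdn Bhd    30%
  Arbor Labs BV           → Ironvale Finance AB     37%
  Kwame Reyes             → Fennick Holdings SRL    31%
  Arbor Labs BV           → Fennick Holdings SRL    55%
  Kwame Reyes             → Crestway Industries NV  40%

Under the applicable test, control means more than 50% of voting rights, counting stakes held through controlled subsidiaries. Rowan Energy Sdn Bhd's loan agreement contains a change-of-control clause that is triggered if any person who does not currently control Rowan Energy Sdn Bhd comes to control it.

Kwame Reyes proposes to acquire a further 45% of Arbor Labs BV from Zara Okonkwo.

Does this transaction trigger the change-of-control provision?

The purchase adds only to Kwame's holdings (Zara's stake shrinks), so Kwame is the only person who could newly come to control Rowan.
Kwame's largest direct stake is 40% in Crestway, which does not meet the threshold, so Kwame controls no company.
Neither Kwame nor any entity Kwame controls holds any voting interest in Rowan.
So before the transaction, Kwame does not control Rowan.
After the purchase, Kwame's direct stake in Arbor rises to 32% + 45% = 77%, and Zara's stake falls to 23%.
Kwame holds 77% of Arbor, so Kwame controls Arbor.
Kwame and Arbor together hold 31% + 55% = 86% of Fennick, so Kwame controls Fennick.
Arbor and Fennick together hold 30% + 70% = 100% of Rowan, so Kwame controls Rowan.
Kwame did not control Rowan before and does after, so the clause is triggered.

Yes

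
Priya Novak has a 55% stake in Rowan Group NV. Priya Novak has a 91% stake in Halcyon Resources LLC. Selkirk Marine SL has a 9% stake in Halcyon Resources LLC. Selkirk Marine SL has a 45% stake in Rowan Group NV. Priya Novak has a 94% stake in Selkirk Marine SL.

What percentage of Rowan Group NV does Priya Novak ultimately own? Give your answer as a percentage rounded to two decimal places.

Priya reaches Rowan along 2 paths.
Direct stake: 55% = 55%.
Via Selkirk: 94% × 45% = 42.3%.
Total: 55% + 42.3% = 97.3%.
Rounded: 97.30%.

97.30%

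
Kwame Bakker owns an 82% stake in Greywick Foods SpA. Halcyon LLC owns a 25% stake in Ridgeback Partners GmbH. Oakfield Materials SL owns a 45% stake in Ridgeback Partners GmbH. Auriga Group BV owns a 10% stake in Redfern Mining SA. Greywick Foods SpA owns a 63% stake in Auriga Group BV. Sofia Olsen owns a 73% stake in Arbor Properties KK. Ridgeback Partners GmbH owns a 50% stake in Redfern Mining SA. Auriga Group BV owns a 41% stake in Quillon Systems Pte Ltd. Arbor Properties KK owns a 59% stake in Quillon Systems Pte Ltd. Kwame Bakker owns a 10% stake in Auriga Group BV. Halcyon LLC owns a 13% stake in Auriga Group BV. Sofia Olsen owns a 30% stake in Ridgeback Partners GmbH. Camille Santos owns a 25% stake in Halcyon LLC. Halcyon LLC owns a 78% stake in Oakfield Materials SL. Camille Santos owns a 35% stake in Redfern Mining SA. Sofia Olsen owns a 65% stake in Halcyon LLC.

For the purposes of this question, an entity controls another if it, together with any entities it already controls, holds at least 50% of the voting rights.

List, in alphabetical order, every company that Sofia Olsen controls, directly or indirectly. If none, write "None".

Sofia holds 65% of Halcyon, so Sofia controls Halcyon.
Halcyon holds 78% of Oakfield, so Sofia controls Oakfield.
Sofia holds 73% of Arbor, so Sofia controls Arbor.
Halcyon and Sofia and Oakfield together hold 25% + 30% + 45% = 100% of Ridgeback, so Sofia controls Ridgeback.
Arbor holds 59% of Quillon, so Sofia controls Quillon.
Ridgeback holds 50% of Redfern, so Sofia controls Redfern.
No other company's threshold is met.

Arbor Properties KK, Halcyon LLC, Oakfield Materials SL, Quillon Systems Pte Ltd, Redfern Mining SA, Ridgeback Partners GmbH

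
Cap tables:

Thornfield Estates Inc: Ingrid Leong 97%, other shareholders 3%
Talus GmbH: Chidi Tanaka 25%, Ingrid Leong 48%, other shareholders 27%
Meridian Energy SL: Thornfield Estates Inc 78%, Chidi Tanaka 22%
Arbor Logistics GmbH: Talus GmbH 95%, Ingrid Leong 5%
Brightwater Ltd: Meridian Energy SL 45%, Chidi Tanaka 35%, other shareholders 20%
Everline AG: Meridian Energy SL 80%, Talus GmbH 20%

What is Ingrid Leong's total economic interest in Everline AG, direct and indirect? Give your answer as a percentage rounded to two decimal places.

Ingrid reaches Everline along 2 paths.
Via Thornfield → Meridian: 97% × 78% × 80% = 60.528%.
Via Talus: 48% × 20% = 9.6%.
Total: 60.528% + 9.6% = 70.128%.
Rounded: 70.13%.

70.13%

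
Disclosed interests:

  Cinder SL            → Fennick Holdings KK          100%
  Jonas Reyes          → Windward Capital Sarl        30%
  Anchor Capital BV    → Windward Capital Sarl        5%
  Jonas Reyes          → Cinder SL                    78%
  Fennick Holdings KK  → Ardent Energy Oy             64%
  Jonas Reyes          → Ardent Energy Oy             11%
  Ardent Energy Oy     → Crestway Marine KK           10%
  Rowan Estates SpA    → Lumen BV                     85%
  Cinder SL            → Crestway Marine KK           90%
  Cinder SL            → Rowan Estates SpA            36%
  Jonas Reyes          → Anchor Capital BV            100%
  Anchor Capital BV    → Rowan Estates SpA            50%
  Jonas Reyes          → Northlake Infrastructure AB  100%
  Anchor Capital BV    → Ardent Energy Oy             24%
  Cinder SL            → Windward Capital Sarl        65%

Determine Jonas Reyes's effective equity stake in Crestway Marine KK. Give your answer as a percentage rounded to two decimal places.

78.69%

Jonas reaches Crestway along 4 paths.
Via Cinder → Fennick → Ardent: 78% × 100% × 64% × 10% = 4.992%.
Via Ardent: 11% × 10% = 1.1%.
Via Anchor → Ardent: 100% × 24% × 10% = 2.4%.
Via Cinder: 78% × 90% = 70.2%.
Total: 4.992% + 1.1% + 2.4% + 70.2% = 78.692%.
Rounded: 78.69%.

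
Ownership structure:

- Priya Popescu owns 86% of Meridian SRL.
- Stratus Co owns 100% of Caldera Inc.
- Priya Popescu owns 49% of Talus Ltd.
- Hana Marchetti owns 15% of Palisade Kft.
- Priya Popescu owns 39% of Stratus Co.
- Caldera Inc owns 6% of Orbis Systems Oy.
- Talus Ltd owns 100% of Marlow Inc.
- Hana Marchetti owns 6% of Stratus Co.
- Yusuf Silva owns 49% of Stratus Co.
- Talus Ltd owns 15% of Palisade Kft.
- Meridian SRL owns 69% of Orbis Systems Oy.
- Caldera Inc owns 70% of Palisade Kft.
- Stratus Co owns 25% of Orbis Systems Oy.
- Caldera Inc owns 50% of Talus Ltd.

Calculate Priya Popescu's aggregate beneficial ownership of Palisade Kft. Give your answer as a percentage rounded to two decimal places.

37.58%

Priya reaches Palisade along 3 paths.
Via Talus: 49% × 15% = 7.35%.
Via Stratus → Caldera → Talus: 39% × 100% × 50% × 15% = 2.925%.
Via Stratus → Caldera: 39% × 100% × 70% = 27.3%.
Total: 7.35% + 2.925% + 27.3% = 37.575%.
Rounded: 37.58%.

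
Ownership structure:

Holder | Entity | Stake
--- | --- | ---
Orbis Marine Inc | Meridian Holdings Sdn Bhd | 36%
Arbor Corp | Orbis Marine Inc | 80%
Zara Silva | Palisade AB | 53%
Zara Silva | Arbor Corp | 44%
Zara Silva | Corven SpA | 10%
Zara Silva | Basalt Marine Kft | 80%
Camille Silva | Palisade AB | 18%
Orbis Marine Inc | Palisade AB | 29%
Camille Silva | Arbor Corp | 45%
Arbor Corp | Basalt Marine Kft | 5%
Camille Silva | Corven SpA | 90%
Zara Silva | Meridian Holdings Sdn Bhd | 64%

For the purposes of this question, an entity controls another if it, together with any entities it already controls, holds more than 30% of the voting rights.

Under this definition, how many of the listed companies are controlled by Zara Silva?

Zara holds 44% of Arbor, so Zara controls Arbor.
Arbor holds 80% of Orbis, so Zara controls Orbis.
Orbis and Zara together hold 36% + 64% = 100% of Meridian, so Zara controls Meridian.
Zara and Orbis together hold 53% + 29% = 82% of Palisade, so Zara controls Palisade.
Zara and Arbor together hold 80% + 5% = 85% of Basalt, so Zara controls Basalt.
No other company's threshold is met.
Zara controls 5 companies.

5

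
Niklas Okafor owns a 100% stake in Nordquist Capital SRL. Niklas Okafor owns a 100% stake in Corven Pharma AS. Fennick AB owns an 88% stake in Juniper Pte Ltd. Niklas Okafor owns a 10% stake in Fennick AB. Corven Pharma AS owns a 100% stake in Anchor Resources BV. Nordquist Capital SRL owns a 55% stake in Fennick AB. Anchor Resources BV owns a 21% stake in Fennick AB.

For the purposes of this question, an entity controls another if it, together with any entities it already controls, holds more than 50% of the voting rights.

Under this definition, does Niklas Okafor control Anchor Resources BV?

Yes

Niklas holds 100% of Corven, so Niklas controls Corven.
Corven holds 100% of Anchor, so Niklas controls Anchor.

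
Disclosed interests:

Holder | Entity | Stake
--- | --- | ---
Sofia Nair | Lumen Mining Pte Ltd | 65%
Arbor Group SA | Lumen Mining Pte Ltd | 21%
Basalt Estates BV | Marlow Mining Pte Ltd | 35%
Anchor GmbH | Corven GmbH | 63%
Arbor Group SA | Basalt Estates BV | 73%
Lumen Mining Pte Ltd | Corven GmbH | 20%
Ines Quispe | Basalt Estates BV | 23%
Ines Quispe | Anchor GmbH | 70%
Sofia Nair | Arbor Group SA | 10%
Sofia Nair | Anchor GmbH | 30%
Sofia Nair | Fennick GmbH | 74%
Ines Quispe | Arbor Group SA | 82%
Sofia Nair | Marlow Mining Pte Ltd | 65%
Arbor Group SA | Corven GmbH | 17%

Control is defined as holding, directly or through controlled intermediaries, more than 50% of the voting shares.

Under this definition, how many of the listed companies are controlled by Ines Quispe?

Ines holds 82% of Arbor, so Ines controls Arbor.
Ines holds 70% of Anchor, so Ines controls Anchor.
Arbor and Ines together hold 73% + 23% = 96% of Basalt, so Ines controls Basalt.
Arbor and Anchor together hold 17% + 63% = 80% of Corven, so Ines controls Corven.
No other company's threshold is met.
Ines controls 4 companies.

4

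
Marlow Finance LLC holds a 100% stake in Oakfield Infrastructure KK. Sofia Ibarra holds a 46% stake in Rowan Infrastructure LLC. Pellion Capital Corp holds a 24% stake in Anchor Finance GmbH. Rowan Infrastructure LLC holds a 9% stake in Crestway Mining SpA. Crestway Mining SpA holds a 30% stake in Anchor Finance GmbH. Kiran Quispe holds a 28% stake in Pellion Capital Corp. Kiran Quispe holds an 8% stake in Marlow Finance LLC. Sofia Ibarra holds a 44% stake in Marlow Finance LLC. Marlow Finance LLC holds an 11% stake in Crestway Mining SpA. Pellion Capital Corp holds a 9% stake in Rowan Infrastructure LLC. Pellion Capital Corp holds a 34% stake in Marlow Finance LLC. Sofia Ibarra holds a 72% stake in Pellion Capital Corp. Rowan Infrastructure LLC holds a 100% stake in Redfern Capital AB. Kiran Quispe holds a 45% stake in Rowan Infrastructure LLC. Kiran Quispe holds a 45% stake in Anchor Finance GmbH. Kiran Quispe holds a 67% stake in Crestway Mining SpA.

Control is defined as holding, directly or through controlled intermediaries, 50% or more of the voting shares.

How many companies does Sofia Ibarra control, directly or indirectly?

Sofia holds 72% of Pellion, so Sofia controls Pellion.
Sofia and Pellion together hold 46% + 9% = 55% of Rowan, so Sofia controls Rowan.
Sofia and Pellion together hold 44% + 34% = 78% of Marlow, so Sofia controls Marlow.
Rowan holds 100% of Redfern, so Sofia controls Redfern.
Marlow holds 100% of Oakfield, so Sofia controls Oakfield.
No other company's threshold is met.
Sofia controls 5 companies.

5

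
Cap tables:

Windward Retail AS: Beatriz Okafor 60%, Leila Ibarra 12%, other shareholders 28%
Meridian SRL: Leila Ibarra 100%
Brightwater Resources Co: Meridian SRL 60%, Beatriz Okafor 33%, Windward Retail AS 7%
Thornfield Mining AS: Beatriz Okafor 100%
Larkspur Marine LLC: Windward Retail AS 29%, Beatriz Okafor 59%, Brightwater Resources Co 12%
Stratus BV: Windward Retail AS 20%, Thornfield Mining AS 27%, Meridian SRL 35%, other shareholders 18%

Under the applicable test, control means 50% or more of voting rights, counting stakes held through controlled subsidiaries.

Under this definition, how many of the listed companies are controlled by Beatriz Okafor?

3

Beatriz holds 60% of Windward, so Beatriz controls Windward.
Beatriz holds 100% of Thornfield, so Beatriz controls Thornfield.
Windward and Beatriz together hold 29% + 59% = 88% of Larkspur, so Beatriz controls Larkspur.
No other company's threshold is met.
Beatriz controls 3 companies.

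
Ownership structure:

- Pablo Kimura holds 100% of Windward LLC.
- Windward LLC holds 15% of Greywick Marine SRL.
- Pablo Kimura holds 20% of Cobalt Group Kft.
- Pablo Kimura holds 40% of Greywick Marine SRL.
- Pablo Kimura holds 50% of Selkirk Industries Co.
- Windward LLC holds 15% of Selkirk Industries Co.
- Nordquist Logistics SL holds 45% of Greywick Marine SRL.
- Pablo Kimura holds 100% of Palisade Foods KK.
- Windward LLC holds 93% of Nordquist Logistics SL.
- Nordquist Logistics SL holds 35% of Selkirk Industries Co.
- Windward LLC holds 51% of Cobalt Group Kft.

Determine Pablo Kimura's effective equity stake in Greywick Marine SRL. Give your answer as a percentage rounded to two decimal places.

96.85%

Pablo reaches Greywick along 3 paths.
Via Windward → Nordquist: 100% × 93% × 45% = 41.85%.
Direct stake: 40% = 40%.
Via Windward: 100% × 15% = 15%.
Total: 41.85% + 40% + 15% = 96.85%.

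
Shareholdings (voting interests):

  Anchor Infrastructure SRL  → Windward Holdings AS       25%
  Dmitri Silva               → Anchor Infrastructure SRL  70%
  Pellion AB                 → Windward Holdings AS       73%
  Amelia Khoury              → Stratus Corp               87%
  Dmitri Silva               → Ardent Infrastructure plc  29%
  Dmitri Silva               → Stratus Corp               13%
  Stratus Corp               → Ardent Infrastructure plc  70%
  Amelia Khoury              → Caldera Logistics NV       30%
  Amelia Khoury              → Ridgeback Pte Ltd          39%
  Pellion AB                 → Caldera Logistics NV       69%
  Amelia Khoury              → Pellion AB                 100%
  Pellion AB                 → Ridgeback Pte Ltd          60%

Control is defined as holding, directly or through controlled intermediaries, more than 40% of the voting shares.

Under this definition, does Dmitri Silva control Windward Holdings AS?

Dmitri holds 70% of Anchor, so Dmitri controls Anchor.
In Windward, Dmitri's side holds only 25%, not > 40%.
So Dmitri does not control Windward.

No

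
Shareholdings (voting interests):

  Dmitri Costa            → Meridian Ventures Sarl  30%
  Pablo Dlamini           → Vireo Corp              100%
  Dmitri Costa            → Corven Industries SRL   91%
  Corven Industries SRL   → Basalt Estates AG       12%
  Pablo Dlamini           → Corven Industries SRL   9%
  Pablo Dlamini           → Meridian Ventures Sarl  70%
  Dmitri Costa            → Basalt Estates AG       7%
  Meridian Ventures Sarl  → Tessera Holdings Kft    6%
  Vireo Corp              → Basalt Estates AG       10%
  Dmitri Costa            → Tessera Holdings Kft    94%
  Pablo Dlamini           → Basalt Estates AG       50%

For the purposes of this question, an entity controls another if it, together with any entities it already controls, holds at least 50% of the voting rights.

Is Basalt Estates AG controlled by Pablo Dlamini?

Pablo holds 100% of Vireo, so Pablo controls Vireo.
Pablo and Vireo together hold 50% + 10% = 60% of Basalt, so Pablo controls Basalt.

Yes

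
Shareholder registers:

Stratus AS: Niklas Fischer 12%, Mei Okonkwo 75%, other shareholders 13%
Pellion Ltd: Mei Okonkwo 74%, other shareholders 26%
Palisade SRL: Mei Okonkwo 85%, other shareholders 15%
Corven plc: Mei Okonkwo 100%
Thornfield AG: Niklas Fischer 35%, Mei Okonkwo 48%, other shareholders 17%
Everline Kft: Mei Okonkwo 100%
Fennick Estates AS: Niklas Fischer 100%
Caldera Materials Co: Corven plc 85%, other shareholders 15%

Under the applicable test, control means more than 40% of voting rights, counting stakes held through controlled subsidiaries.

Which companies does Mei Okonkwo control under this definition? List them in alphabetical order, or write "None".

Caldera Materials Co, Corven plc, Everline Kft, Palisade SRL, Pellion Ltd, Stratus AS, Thornfield AG

Mei holds 75% of Stratus, so Mei controls Stratus.
Mei holds 74% of Pellion, so Mei controls Pellion.
Mei holds 85% of Palisade, so Mei controls Palisade.
Mei holds 100% of Corven, so Mei controls Corven.
Mei holds 48% of Thornfield, so Mei controls Thornfield.
Mei holds 100% of Everline, so Mei controls Everline.
Corven holds 85% of Caldera, so Mei controls Caldera.
No other company's threshold is met.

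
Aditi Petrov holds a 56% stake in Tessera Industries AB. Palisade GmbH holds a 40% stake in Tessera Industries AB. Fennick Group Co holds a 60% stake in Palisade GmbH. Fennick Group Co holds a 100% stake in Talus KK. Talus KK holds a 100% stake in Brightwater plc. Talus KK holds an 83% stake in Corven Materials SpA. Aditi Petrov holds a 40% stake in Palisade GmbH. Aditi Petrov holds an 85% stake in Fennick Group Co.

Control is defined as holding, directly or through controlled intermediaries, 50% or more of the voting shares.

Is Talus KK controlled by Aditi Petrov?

Yes

Aditi holds 85% of Fennick, so Aditi controls Fennick.
Fennick holds 100% of Talus, so Aditi controls Talus.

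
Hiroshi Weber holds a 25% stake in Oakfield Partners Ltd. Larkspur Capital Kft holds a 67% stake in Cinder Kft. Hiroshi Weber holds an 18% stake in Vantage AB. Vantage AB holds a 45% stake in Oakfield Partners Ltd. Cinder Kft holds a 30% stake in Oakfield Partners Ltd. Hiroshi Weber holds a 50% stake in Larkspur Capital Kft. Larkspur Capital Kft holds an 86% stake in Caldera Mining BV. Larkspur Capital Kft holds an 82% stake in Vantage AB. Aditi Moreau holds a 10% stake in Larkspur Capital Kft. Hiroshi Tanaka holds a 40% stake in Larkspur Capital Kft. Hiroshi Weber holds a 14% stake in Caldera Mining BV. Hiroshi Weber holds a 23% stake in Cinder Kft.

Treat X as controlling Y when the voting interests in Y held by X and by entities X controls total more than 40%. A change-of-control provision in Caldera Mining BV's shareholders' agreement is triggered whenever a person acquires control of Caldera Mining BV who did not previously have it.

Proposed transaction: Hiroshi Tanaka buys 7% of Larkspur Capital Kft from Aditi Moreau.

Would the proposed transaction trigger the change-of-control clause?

The purchase adds only to Hiroshi Tanaka's holdings (Aditi's stake shrinks), so Hiroshi Tanaka is the only person who could newly come to control Caldera.
Hiroshi Tanaka's largest direct stake is 40% in Larkspur, which does not meet the threshold, so Hiroshi Tanaka controls no company.
Neither Hiroshi Tanaka nor any entity Hiroshi Tanaka controls holds any voting interest in Caldera.
So before the transaction, Hiroshi Tanaka does not control Caldera.
After the purchase, Hiroshi Tanaka's direct stake in Larkspur rises to 40% + 7% = 47%, and Aditi's stake falls to 3%.
Hiroshi Tanaka holds 47% of Larkspur, so Hiroshi Tanaka controls Larkspur.
Larkspur holds 86% of Caldera, so Hiroshi Tanaka controls Caldera.
Hiroshi Tanaka did not control Caldera before and does after, so the clause is triggered.

Yes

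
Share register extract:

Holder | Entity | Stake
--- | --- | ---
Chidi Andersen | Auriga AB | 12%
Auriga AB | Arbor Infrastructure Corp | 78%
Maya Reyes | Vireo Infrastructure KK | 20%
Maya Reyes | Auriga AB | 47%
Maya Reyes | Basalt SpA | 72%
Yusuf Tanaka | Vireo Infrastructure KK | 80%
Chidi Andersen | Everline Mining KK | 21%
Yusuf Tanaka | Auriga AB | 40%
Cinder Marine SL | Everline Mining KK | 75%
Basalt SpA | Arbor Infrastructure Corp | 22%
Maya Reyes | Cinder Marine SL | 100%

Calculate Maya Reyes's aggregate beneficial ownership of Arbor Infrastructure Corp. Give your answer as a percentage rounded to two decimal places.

52.50%

Maya reaches Arbor along 2 paths.
Via Auriga: 47% × 78% = 36.66%.
Via Basalt: 72% × 22% = 15.84%.
Total: 36.66% + 15.84% = 52.5%.
Rounded: 52.50%.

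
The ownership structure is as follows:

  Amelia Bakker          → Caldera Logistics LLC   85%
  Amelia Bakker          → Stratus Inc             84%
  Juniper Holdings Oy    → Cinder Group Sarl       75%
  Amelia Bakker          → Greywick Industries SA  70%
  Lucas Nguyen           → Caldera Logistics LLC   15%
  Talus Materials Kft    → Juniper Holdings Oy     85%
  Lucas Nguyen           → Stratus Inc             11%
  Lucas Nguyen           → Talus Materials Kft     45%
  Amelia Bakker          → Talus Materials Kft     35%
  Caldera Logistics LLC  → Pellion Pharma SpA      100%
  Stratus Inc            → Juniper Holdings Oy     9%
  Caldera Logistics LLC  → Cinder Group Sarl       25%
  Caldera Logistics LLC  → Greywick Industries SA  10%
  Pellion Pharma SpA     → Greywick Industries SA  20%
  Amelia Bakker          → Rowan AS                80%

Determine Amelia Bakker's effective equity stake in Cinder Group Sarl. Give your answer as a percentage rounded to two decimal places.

Amelia reaches Cinder along 3 paths.
Via Stratus → Juniper: 84% × 9% × 75% = 5.67%.
Via Talus → Juniper: 35% × 85% × 75% = 22.3125%.
Via Caldera: 85% × 25% = 21.25%.
Total: 5.67% + 22.3125% + 21.25% = 49.2325%.
Rounded: 49.23%.

49.23%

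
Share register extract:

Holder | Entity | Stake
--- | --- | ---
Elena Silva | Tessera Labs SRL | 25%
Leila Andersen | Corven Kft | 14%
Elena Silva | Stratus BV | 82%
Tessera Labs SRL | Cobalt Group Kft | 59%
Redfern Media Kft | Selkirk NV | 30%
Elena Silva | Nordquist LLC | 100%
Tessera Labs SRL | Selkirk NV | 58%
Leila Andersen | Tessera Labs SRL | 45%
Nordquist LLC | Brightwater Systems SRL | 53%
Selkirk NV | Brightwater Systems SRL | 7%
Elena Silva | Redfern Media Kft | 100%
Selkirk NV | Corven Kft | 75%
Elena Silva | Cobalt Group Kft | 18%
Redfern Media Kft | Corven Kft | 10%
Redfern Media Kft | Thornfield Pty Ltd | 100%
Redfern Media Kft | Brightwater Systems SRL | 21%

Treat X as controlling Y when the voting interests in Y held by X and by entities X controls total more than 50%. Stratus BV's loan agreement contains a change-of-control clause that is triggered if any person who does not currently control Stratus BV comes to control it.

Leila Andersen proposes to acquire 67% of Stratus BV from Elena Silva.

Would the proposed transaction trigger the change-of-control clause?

The purchase adds only to Leila's holdings (Elena's stake shrinks), so Leila is the only person who could newly come to control Stratus.
Leila's largest direct stake is 45% in Tessera, which does not meet the threshold, so Leila controls no company.
Neither Leila nor any entity Leila controls holds any voting interest in Stratus.
So before the transaction, Leila does not control Stratus.
After the purchase, Leila holds 67% of Stratus directly, and Elena's stake falls to 15%.
Leila holds 67% of Stratus, so Leila controls Stratus.
Leila did not control Stratus before and does after, so the clause is triggered.

Yes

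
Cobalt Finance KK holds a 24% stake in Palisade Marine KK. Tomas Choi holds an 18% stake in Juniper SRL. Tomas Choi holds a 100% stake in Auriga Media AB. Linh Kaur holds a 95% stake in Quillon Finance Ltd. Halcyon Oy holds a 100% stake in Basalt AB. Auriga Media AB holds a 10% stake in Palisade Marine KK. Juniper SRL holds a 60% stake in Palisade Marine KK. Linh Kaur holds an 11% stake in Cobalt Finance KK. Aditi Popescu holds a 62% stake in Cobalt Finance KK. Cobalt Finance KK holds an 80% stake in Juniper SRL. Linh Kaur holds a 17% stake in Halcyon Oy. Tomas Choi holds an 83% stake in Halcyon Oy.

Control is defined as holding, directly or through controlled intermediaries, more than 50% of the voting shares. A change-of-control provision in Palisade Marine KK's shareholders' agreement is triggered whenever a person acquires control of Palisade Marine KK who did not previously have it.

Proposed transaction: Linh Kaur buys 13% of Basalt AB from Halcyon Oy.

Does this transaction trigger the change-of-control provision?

No

The purchase adds only to Linh's holdings (Halcyon's stake shrinks), so Linh is the only person who could newly come to control Palisade.
Linh holds 95% of Quillon, so Linh controls Quillon.
Neither Linh nor any entity Linh controls holds any voting interest in Palisade.
So before the transaction, Linh does not control Palisade.
After the purchase, Linh holds 13% of Basalt directly, and Halcyon's stake falls to 87%.
Linh's side now holds 13% of Basalt, not > 50%, so Linh still does not control Basalt.
After the transaction, neither Linh nor any entity Linh controls holds a voting interest in Palisade, so Linh still does not control it.
No new person acquires control, so the clause is not triggered.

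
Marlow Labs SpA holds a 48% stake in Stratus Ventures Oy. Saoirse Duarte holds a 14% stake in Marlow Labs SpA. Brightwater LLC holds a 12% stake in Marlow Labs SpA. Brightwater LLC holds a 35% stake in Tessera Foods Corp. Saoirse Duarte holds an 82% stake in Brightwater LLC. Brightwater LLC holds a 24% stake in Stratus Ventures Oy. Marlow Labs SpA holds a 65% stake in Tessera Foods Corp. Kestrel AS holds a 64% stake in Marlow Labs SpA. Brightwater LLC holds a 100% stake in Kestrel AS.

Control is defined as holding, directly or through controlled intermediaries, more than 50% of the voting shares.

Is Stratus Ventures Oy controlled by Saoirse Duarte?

Yes

Saoirse holds 82% of Brightwater, so Saoirse controls Brightwater.
Brightwater holds 100% of Kestrel, so Saoirse controls Kestrel.
Kestrel and Saoirse and Brightwater together hold 64% + 14% + 12% = 90% of Marlow, so Saoirse controls Marlow.
Brightwater and Marlow together hold 24% + 48% = 72% of Stratus, so Saoirse controls Stratus.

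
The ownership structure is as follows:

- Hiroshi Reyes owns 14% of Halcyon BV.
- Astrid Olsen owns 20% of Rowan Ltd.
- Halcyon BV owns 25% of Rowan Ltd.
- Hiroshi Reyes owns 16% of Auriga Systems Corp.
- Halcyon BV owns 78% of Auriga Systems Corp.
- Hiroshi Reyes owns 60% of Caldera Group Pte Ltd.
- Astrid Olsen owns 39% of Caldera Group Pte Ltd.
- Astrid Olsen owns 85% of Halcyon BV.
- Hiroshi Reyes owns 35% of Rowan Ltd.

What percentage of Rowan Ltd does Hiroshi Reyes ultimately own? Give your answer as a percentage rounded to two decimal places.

Hiroshi reaches Rowan along 2 paths.
Direct stake: 35% = 35%.
Via Halcyon: 14% × 25% = 3.5%.
Total: 35% + 3.5% = 38.5%.
Rounded: 38.50%.

38.50%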